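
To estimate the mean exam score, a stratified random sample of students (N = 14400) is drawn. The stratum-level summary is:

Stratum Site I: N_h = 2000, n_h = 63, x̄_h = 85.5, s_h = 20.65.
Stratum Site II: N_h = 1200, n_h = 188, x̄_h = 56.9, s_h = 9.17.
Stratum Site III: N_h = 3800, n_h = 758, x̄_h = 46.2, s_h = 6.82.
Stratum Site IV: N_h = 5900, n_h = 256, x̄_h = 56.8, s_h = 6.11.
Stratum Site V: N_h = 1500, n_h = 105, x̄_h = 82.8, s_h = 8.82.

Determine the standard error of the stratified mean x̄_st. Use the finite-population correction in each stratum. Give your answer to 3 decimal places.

SE(x̄_st) ≈ 0.404

V̂(x̄_st) = Σ W_h² (1 − n_h/N_h) s_h²/n_h, with W_h = N_h/N and N = 14400:
  stratum Site I: (2000/14400)²·(1 − 63/2000)·20.65²/63 = 0.126454
  stratum Site II: (1200/14400)²·(1 − 188/1200)·9.17²/188 = 0.0026195
  stratum Site III: (3800/14400)²·(1 − 758/3800)·6.82²/758 = 0.00342072
  stratum Site IV: (5900/14400)²·(1 − 256/5900)·6.11²/256 = 0.0234184
  stratum Site V: (1500/14400)²·(1 − 105/1500)·8.82²/105 = 0.00747633
V̂(x̄_st) = 0.163389
SE(x̄_st) = √0.163389 = 0.404215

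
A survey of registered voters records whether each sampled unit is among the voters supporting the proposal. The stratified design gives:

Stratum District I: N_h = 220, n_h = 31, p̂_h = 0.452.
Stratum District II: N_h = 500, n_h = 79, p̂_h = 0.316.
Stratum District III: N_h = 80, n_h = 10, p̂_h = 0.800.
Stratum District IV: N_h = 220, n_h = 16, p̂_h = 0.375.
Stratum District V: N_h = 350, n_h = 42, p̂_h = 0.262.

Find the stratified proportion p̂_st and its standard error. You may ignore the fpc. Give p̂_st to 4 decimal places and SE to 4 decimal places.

p̂_st ≈ 0.3618, SE ≈ 0.0368

N = 1370; stratum weights W_h = N_h/N.
p̂_st = Σ W_h p̂_h = (220·0.452 + 500·0.316 + 80·0.800 + 220·0.375 + 350·0.262)/1370 = 0.36178
V̂(p̂_st) = Σ W_h² p̂_h(1−p̂_h)/(n_h−1):
  stratum District I: (220/1370)²·0.452·0.548/30 = 0.000212913
  stratum District II: (500/1370)²·0.316·0.684/78 = 0.000369103
  stratum District III: (80/1370)²·0.800·0.200/9 = 6.06201e-05
  stratum District IV: (220/1370)²·0.375·0.625/15 = 0.000402925
  stratum District V: (350/1370)²·0.262·0.738/41 = 0.0003078
V̂(p̂_st) = 0.00135336; SE = √V̂ = 0.0367881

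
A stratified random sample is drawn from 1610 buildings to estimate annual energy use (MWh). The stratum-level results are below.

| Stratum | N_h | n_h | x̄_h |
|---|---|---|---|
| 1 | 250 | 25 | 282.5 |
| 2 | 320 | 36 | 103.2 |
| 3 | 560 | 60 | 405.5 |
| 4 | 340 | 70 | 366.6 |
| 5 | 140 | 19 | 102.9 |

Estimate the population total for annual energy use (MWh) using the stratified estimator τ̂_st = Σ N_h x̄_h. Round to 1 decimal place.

τ̂_st ≈ 469779.0

τ̂_st = Σ N_h x̄_h = 250·282.5 + 320·103.2 + 560·405.5 + 340·366.6 + 140·102.9 = 469779.0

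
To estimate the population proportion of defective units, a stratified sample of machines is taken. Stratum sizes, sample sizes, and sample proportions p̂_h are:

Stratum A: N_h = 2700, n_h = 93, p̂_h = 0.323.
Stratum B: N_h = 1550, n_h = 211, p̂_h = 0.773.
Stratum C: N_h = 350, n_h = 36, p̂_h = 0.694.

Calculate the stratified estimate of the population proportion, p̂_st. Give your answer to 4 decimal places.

N = 4600; stratum weights W_h = N_h/N.
p̂_st = Σ W_h p̂_h = (2700·0.323 + 1550·0.773 + 350·0.694)/4600 = 0.50286

p̂_st ≈ 0.5029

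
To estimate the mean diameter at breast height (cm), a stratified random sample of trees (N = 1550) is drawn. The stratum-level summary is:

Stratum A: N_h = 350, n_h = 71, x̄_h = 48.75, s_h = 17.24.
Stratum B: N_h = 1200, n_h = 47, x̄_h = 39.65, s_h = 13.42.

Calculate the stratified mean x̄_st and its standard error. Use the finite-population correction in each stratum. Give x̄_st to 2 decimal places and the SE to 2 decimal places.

x̄_st = Σ W_h x̄_h = (350·48.75 + 1200·39.65)/1550 = 41.70484
V̂(x̄_st) = Σ W_h² (1 − n_h/N_h) s_h²/n_h, with W_h = N_h/N and N = 1550:
  stratum A: (350/1550)²·(1 − 71/350)·17.24²/71 = 0.170147
  stratum B: (1200/1550)²·(1 − 47/1200)·13.42²/47 = 2.20676
V̂(x̄_st) = 2.3769
SE(x̄_st) = √2.3769 = 1.54172

x̄_st ≈ 41.70, SE ≈ 1.54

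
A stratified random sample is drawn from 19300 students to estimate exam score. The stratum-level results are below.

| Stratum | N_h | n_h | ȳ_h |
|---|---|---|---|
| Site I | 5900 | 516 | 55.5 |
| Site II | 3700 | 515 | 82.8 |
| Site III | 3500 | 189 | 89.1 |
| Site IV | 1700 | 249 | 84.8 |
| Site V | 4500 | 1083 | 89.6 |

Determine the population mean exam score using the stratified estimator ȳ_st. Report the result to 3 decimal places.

N = Σ N_h = 19300. Stratum weights W_h = N_h/N.
ȳ_st = (5900·55.5 + 3700·82.8 + 3500·89.1 + 1700·84.8 + 4500·89.6) / 19300 = 77.35855

ȳ_st ≈ 77.359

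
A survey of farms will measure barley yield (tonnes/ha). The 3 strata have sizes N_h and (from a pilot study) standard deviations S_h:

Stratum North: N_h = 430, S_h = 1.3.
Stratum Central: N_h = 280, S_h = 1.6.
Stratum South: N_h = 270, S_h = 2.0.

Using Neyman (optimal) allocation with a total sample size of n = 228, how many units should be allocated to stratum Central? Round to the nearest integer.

66

Neyman allocation: n_h = n · N_h S_h / Σ N_i S_i, with n = 228.
  stratum North: N_h·S_h = 430·1.3 = 559.00
  stratum Central: N_h·S_h = 280·1.6 = 448.00
  stratum South: N_h·S_h = 270·2.0 = 540.00
Σ N_h S_h = 1547.00
n for stratum Central = 228·448.00/1547.00 = 66.027 → 66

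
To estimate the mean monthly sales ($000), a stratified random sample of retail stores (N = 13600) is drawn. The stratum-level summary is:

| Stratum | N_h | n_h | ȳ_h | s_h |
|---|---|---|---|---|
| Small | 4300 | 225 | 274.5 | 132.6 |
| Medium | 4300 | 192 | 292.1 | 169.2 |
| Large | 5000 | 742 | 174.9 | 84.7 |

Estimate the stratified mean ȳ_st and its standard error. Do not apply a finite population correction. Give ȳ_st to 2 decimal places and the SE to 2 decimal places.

ȳ_st = Σ W_h ȳ_h = (4300·274.5 + 4300·292.1 + 5000·174.9)/13600 = 243.44706
V̂(ȳ_st) = Σ W_h² s_h²/n_h, with W_h = N_h/N and N = 13600:
  stratum Small: (4300/13600)²·132.6²/225 = 7.81202
  stratum Medium: (4300/13600)²·169.2²/192 = 14.9059
  stratum Large: (5000/13600)²·84.7²/742 = 1.30685
V̂(ȳ_st) = 24.0248
SE(ȳ_st) = √24.0248 = 4.90151

ȳ_st ≈ 243.45, SE ≈ 4.90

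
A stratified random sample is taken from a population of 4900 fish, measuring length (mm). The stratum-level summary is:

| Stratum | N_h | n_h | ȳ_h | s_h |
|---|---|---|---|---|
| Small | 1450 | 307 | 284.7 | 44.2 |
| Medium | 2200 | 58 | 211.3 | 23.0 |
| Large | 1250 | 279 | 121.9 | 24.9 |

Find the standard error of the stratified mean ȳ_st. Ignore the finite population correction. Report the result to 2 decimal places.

V̂(ȳ_st) = Σ W_h² s_h²/n_h, with W_h = N_h/N and N = 4900:
  stratum Small: (1450/4900)²·44.2²/307 = 0.55725
  stratum Medium: (2200/4900)²·23.0²/58 = 1.83857
  stratum Large: (1250/4900)²·24.9²/279 = 0.144618
V̂(ȳ_st) = 2.54044
SE(ȳ_st) = √2.54044 = 1.59388

SE(ȳ_st) ≈ 1.59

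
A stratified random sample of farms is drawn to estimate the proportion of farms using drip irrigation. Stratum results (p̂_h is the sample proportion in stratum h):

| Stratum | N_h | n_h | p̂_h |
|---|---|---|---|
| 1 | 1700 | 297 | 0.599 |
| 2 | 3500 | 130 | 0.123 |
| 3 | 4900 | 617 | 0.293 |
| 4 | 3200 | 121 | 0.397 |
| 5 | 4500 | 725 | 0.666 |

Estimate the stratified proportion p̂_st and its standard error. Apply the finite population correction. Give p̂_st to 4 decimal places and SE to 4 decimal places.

N = 17800; stratum weights W_h = N_h/N.
p̂_st = Σ W_h p̂_h = (1700·0.599 + 3500·0.123 + 4900·0.293 + 3200·0.397 + 4500·0.666)/17800 = 0.40179
V̂(p̂_st) = Σ W_h² (1 − n_h/N_h) p̂_h(1−p̂_h)/(n_h−1):
  stratum 1: (1700/17800)²·(1 − 297/1700)·0.599·0.401/296 = 6.10866e-06
  stratum 2: (3500/17800)²·(1 − 130/3500)·0.123·0.877/129 = 3.11296e-05
  stratum 3: (4900/17800)²·(1 − 617/4900)·0.293·0.707/616 = 2.22746e-05
  stratum 4: (3200/17800)²·(1 − 121/3200)·0.397·0.603/120 = 6.20363e-05
  stratum 5: (4500/17800)²·(1 − 725/4500)·0.666·0.334/724 = 1.6473e-05
V̂(p̂_st) = 0.000138022; SE = √V̂ = 0.0117483

p̂_st ≈ 0.4018, SE ≈ 0.0117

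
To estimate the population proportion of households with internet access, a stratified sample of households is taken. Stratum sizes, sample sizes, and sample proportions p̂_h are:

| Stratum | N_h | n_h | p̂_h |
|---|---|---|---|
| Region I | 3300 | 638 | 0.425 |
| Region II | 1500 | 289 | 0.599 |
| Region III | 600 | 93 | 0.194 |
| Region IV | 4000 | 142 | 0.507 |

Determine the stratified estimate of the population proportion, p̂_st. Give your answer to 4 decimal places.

N = 9400; stratum weights W_h = N_h/N.
p̂_st = Σ W_h p̂_h = (3300·0.425 + 1500·0.599 + 600·0.194 + 4000·0.507)/9400 = 0.47291

p̂_st ≈ 0.4729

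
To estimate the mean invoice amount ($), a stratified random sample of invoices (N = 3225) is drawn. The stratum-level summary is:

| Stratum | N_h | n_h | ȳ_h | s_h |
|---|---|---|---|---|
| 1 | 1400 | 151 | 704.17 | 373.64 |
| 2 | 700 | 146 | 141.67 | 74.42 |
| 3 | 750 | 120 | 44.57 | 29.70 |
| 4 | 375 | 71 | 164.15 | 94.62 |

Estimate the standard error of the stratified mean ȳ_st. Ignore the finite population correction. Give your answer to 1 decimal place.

V̂(ȳ_st) = Σ W_h² s_h²/n_h, with W_h = N_h/N and N = 3225:
  stratum 1: (1400/3225)²·373.64²/151 = 174.231
  stratum 2: (700/3225)²·74.42²/146 = 1.78716
  stratum 3: (750/3225)²·29.70²/120 = 0.397553
  stratum 4: (375/3225)²·94.62²/71 = 1.70495
V̂(ȳ_st) = 178.121
SE(ȳ_st) = √178.121 = 13.3462

SE(ȳ_st) ≈ 13.3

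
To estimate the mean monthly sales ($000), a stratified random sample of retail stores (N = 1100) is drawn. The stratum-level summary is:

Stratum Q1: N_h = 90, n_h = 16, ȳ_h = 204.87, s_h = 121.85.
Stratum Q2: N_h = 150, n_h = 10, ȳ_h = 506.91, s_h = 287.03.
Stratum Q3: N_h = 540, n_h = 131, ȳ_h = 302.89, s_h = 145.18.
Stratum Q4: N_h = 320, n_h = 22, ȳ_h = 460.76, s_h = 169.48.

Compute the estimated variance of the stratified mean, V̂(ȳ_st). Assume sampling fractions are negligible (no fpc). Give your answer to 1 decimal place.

V̂(ȳ_st) = Σ W_h² s_h²/n_h, with W_h = N_h/N and N = 1100:
  stratum Q1: (90/1100)²·121.85²/16 = 6.21199
  stratum Q2: (150/1100)²·287.03²/10 = 153.198
  stratum Q3: (540/1100)²·145.18²/131 = 38.7743
  stratum Q4: (320/1100)²·169.48²/22 = 110.491
V̂(ȳ_st) = 308.675

V̂(ȳ_st) ≈ 308.7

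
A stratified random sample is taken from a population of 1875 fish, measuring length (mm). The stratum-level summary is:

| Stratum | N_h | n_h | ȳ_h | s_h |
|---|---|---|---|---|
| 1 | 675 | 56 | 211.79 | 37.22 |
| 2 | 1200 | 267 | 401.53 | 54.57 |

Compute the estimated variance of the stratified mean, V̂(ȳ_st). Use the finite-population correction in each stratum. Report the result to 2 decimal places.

V̂(ȳ_st) = Σ W_h² (1 − n_h/N_h) s_h²/n_h, with W_h = N_h/N and N = 1875:
  stratum 1: (675/1875)²·(1 − 56/675)·37.22²/56 = 2.94006
  stratum 2: (1200/1875)²·(1 − 267/1200)·54.57²/267 = 3.55187
V̂(ȳ_st) = 6.49193

V̂(ȳ_st) ≈ 6.49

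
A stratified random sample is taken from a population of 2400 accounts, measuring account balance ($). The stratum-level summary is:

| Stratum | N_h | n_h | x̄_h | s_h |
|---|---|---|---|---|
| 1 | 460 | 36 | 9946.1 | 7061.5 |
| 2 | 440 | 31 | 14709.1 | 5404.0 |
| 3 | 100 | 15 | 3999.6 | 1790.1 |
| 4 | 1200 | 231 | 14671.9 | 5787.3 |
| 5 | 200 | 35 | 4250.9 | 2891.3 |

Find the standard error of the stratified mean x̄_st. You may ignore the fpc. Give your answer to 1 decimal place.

V̂(x̄_st) = Σ W_h² s_h²/n_h, with W_h = N_h/N and N = 2400:
  stratum 1: (460/2400)²·7061.5²/36 = 50884.4
  stratum 2: (440/2400)²·5404.0²/31 = 31663
  stratum 3: (100/2400)²·1790.1²/15 = 370.886
  stratum 4: (1200/2400)²·5787.3²/231 = 36247.7
  stratum 5: (200/2400)²·2891.3²/35 = 1658.65
V̂(x̄_st) = 120825
SE(x̄_st) = √120825 = 347.598

SE(x̄_st) ≈ 347.6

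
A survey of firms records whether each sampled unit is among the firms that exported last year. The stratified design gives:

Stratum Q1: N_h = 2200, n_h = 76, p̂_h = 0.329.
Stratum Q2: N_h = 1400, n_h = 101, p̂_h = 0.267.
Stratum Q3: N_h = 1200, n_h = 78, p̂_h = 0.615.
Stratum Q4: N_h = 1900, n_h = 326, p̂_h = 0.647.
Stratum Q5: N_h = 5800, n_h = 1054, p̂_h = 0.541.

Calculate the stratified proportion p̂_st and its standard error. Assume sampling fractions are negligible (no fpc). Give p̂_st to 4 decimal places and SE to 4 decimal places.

p̂_st ≈ 0.4962, SE ≈ 0.0145

N = 12500; stratum weights W_h = N_h/N.
p̂_st = Σ W_h p̂_h = (2200·0.329 + 1400·0.267 + 1200·0.615 + 1900·0.647 + 5800·0.541)/12500 = 0.49622
V̂(p̂_st) = Σ W_h² p̂_h(1−p̂_h)/(n_h−1):
  stratum Q1: (2200/12500)²·0.329·0.671/75 = 9.11764e-05
  stratum Q2: (1400/12500)²·0.267·0.733/100 = 2.455e-05
  stratum Q3: (1200/12500)²·0.615·0.385/77 = 2.83392e-05
  stratum Q4: (1900/12500)²·0.647·0.353/325 = 1.62361e-05
  stratum Q5: (5800/12500)²·0.541·0.459/1053 = 5.07712e-05
V̂(p̂_st) = 0.000211073; SE = √V̂ = 0.0145283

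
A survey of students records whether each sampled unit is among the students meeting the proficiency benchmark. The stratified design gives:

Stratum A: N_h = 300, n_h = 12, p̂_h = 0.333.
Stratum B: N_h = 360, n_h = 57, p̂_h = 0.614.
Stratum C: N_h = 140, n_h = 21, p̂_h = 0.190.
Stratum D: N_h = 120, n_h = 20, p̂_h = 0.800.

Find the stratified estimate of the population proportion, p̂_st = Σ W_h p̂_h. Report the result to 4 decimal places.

N = 920; stratum weights W_h = N_h/N.
p̂_st = Σ W_h p̂_h = (300·0.333 + 360·0.614 + 140·0.190 + 120·0.800)/920 = 0.48211

p̂_st ≈ 0.4821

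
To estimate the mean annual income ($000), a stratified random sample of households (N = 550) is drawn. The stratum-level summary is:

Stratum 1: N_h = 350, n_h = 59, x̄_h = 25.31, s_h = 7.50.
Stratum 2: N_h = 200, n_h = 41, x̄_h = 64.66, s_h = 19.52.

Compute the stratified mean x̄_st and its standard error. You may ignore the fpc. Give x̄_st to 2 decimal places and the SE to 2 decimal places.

x̄_st ≈ 39.62, SE ≈ 1.27

x̄_st = Σ W_h x̄_h = (350·25.31 + 200·64.66)/550 = 39.61909
V̂(x̄_st) = Σ W_h² s_h²/n_h, with W_h = N_h/N and N = 550:
  stratum 1: (350/550)²·7.50²/59 = 0.386083
  stratum 2: (200/550)²·19.52²/41 = 1.22888
V̂(x̄_st) = 1.61497
SE(x̄_st) = √1.61497 = 1.27081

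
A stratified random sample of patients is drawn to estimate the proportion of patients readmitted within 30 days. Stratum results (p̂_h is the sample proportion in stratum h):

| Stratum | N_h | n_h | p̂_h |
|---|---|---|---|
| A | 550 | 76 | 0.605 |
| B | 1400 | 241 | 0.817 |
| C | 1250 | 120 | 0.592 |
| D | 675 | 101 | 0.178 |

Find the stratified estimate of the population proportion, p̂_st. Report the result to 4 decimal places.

N = 3875; stratum weights W_h = N_h/N.
p̂_st = Σ W_h p̂_h = (550·0.605 + 1400·0.817 + 1250·0.592 + 675·0.178)/3875 = 0.60302

p̂_st ≈ 0.6030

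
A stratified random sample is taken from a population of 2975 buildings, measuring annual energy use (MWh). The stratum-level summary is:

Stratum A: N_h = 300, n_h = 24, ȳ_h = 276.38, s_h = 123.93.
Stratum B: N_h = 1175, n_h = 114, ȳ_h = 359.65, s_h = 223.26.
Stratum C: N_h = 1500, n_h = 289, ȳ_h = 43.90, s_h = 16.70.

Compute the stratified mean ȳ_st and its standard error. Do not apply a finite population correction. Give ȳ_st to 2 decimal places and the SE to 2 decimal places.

ȳ_st ≈ 192.05, SE ≈ 8.66

ȳ_st = Σ W_h ȳ_h = (300·276.38 + 1175·359.65 + 1500·43.90)/2975 = 192.05134
V̂(ȳ_st) = Σ W_h² s_h²/n_h, with W_h = N_h/N and N = 2975:
  stratum A: (300/2975)²·123.93²/24 = 6.50744
  stratum B: (1175/2975)²·223.26²/114 = 68.2054
  stratum C: (1500/2975)²·16.70²/289 = 0.245326
V̂(ȳ_st) = 74.9582
SE(ȳ_st) = √74.9582 = 8.65784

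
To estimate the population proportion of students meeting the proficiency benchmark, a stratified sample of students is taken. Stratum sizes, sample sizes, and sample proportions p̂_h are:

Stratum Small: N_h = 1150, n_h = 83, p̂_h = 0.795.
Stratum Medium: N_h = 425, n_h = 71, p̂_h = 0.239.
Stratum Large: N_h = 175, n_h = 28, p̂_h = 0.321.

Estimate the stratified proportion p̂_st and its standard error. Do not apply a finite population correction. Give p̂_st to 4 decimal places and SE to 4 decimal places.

N = 1750; stratum weights W_h = N_h/N.
p̂_st = Σ W_h p̂_h = (1150·0.795 + 425·0.239 + 175·0.321)/1750 = 0.61257
V̂(p̂_st) = Σ W_h² p̂_h(1−p̂_h)/(n_h−1):
  stratum Small: (1150/1750)²·0.795·0.205/82 = 0.000858276
  stratum Medium: (425/1750)²·0.239·0.761/70 = 0.000153245
  stratum Large: (175/1750)²·0.321·0.679/27 = 8.07256e-05
V̂(p̂_st) = 0.00109225; SE = √V̂ = 0.0330491

p̂_st ≈ 0.6126, SE ≈ 0.0330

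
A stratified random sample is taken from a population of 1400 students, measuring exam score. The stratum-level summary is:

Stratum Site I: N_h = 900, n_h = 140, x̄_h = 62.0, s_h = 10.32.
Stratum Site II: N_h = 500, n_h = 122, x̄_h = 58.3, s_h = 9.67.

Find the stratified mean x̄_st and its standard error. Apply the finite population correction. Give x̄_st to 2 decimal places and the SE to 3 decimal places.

x̄_st ≈ 60.68, SE ≈ 0.583

x̄_st = Σ W_h x̄_h = (900·62.0 + 500·58.3)/1400 = 60.67857
V̂(x̄_st) = Σ W_h² (1 − n_h/N_h) s_h²/n_h, with W_h = N_h/N and N = 1400:
  stratum Site I: (900/1400)²·(1 − 140/900)·10.32²/140 = 0.26548
  stratum Site II: (500/1400)²·(1 − 122/500)·9.67²/122 = 0.0739093
V̂(x̄_st) = 0.339389
SE(x̄_st) = √0.339389 = 0.582571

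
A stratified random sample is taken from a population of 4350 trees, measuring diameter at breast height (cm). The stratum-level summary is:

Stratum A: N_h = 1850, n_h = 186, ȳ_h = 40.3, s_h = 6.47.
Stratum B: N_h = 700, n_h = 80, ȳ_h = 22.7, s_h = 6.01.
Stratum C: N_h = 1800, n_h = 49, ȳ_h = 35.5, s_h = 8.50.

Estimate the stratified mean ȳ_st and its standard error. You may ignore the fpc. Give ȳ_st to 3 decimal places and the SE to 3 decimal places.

ȳ_st = Σ W_h ȳ_h = (1850·40.3 + 700·22.7 + 1800·35.5)/4350 = 35.48161
V̂(ȳ_st) = Σ W_h² s_h²/n_h, with W_h = N_h/N and N = 4350:
  stratum A: (1850/4350)²·6.47²/186 = 0.0407062
  stratum B: (700/4350)²·6.01²/80 = 0.0116917
  stratum C: (1800/4350)²·8.50²/49 = 0.252469
V̂(ȳ_st) = 0.304867
SE(ȳ_st) = √0.304867 = 0.552148

ȳ_st ≈ 35.482, SE ≈ 0.552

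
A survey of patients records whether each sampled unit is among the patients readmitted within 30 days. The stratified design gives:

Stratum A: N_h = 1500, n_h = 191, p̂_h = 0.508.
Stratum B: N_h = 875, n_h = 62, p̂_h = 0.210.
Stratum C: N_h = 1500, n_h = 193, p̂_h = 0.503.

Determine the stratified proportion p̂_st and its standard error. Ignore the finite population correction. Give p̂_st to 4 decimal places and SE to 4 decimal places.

p̂_st ≈ 0.4388, SE ≈ 0.0230

N = 3875; stratum weights W_h = N_h/N.
p̂_st = Σ W_h p̂_h = (1500·0.508 + 875·0.210 + 1500·0.503)/3875 = 0.43877
V̂(p̂_st) = Σ W_h² p̂_h(1−p̂_h)/(n_h−1):
  stratum A: (1500/3875)²·0.508·0.492/190 = 0.000197113
  stratum B: (875/3875)²·0.210·0.790/61 = 0.000138672
  stratum C: (1500/3875)²·0.503·0.497/192 = 0.000195102
V̂(p̂_st) = 0.000530887; SE = √V̂ = 0.023041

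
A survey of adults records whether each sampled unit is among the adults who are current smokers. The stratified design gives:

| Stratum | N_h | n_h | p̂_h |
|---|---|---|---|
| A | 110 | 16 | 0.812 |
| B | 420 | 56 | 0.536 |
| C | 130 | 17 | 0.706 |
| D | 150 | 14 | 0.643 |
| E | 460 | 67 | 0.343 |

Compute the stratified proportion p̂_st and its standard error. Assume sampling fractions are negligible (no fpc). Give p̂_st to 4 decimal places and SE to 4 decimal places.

p̂_st ≈ 0.5200, SE ≈ 0.0374

N = 1270; stratum weights W_h = N_h/N.
p̂_st = Σ W_h p̂_h = (110·0.812 + 420·0.536 + 130·0.706 + 150·0.643 + 460·0.343)/1270 = 0.52004
V̂(p̂_st) = Σ W_h² p̂_h(1−p̂_h)/(n_h−1):
  stratum A: (110/1270)²·0.812·0.188/15 = 7.63485e-05
  stratum B: (420/1270)²·0.536·0.464/55 = 0.000494551
  stratum C: (130/1270)²·0.706·0.294/16 = 0.000135929
  stratum D: (150/1270)²·0.643·0.357/13 = 0.000246326
  stratum E: (460/1270)²·0.343·0.657/66 = 0.000447944
V̂(p̂_st) = 0.0014011; SE = √V̂ = 0.0374313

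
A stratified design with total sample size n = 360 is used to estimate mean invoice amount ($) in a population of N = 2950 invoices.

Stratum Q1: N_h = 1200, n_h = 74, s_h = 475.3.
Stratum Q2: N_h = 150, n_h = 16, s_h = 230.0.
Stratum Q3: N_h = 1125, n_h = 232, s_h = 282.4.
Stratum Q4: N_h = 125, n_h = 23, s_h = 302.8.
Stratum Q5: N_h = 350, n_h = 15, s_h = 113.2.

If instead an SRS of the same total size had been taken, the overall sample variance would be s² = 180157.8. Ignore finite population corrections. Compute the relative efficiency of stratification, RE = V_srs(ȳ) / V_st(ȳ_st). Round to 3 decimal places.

V̂(ȳ_st) = Σ W_h² s_h²/n_h, with W_h = N_h/N and N = 2950:
  stratum Q1: (1200/2950)²·475.3²/74 = 505.152
  stratum Q2: (150/2950)²·230.0²/16 = 8.54819
  stratum Q3: (1125/2950)²·282.4²/232 = 49.9922
  stratum Q4: (125/2950)²·302.8²/23 = 7.15748
  stratum Q5: (350/2950)²·113.2²/15 = 12.0252
V_st = 582.875
V_srs = s²/n = 180157.8/360 = 500.438
Relative efficiency = V_srs / V_st = 500.438/582.875 = 0.8586

RE ≈ 0.859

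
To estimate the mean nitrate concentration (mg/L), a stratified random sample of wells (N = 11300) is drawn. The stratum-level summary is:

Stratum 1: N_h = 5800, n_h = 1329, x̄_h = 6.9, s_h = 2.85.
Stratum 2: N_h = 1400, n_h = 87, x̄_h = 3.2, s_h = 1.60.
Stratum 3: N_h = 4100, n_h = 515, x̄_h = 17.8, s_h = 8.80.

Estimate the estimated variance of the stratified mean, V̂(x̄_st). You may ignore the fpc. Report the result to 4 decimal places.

V̂(x̄_st) ≈ 0.0219

V̂(x̄_st) = Σ W_h² s_h²/n_h, with W_h = N_h/N and N = 11300:
  stratum 1: (5800/11300)²·2.85²/1329 = 0.00161014
  stratum 2: (1400/11300)²·1.60²/87 = 0.000451669
  stratum 3: (4100/11300)²·8.80²/515 = 0.0197956
V̂(x̄_st) = 0.0218574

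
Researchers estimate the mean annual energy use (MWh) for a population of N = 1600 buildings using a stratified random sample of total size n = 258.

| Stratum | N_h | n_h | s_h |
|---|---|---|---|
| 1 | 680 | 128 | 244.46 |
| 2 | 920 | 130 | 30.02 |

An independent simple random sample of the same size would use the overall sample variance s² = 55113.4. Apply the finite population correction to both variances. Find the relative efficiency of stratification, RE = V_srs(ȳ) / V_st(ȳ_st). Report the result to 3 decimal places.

RE ≈ 2.544

V̂(ȳ_st) = Σ W_h² (1 − n_h/N_h) s_h²/n_h, with W_h = N_h/N and N = 1600:
  stratum 1: (680/1600)²·(1 − 128/680)·244.46²/128 = 68.4563
  stratum 2: (920/1600)²·(1 − 130/920)·30.02²/130 = 1.96813
V_st = 70.4245
V_srs = (1 − 258/1600)·55113.4/258 = 179.172
Relative efficiency = V_srs / V_st = 179.172/70.4245 = 2.5442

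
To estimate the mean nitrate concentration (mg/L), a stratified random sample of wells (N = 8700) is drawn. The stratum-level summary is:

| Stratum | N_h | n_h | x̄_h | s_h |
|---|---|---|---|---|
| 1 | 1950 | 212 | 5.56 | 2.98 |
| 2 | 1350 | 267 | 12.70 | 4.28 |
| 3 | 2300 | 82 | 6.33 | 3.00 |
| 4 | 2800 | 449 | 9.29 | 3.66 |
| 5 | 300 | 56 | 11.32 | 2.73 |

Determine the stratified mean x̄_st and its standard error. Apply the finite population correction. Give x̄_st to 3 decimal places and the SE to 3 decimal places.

x̄_st = Σ W_h x̄_h = (1950·5.56 + 1350·12.70 + 2300·6.33 + 2800·9.29 + 300·11.32)/8700 = 8.27057
V̂(x̄_st) = Σ W_h² (1 − n_h/N_h) s_h²/n_h, with W_h = N_h/N and N = 8700:
  stratum 1: (1950/8700)²·(1 − 212/1950)·2.98²/212 = 0.00187561
  stratum 2: (1350/8700)²·(1 − 267/1350)·4.28²/267 = 0.00132526
  stratum 3: (2300/8700)²·(1 − 82/2300)·3.00²/82 = 0.00739741
  stratum 4: (2800/8700)²·(1 − 449/2800)·3.66²/449 = 0.0025947
  stratum 5: (300/8700)²·(1 − 56/300)·2.73²/56 = 0.000128709
V̂(x̄_st) = 0.0133217
SE(x̄_st) = √0.0133217 = 0.11542

x̄_st ≈ 8.271, SE ≈ 0.115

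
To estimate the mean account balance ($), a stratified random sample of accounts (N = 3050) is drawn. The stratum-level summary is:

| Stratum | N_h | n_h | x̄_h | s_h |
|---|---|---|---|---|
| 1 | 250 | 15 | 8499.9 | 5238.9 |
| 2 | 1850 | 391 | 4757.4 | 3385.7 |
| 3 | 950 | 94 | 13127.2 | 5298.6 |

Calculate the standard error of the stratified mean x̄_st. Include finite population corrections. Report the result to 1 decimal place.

V̂(x̄_st) = Σ W_h² (1 − n_h/N_h) s_h²/n_h, with W_h = N_h/N and N = 3050:
  stratum 1: (250/3050)²·(1 − 15/250)·5238.9²/15 = 11555.7
  stratum 2: (1850/3050)²·(1 − 391/1850)·3385.7²/391 = 8506.43
  stratum 3: (950/3050)²·(1 − 94/950)·5298.6²/94 = 26109.1
V̂(x̄_st) = 46171.3
SE(x̄_st) = √46171.3 = 214.875

SE(x̄_st) ≈ 214.9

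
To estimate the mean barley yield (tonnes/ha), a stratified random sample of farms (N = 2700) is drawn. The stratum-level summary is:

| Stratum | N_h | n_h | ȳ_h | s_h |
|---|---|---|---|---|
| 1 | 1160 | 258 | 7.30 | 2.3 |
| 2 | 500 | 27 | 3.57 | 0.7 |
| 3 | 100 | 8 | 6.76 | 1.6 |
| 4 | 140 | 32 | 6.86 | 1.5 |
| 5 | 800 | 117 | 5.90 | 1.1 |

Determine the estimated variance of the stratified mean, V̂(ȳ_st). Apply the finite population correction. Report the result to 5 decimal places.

V̂(ȳ_st) = Σ W_h² (1 − n_h/N_h) s_h²/n_h, with W_h = N_h/N and N = 2700:
  stratum 1: (1160/2700)²·(1 − 258/1160)·2.3²/258 = 0.00294288
  stratum 2: (500/2700)²·(1 − 27/500)·0.7²/27 = 0.000588757
  stratum 3: (100/2700)²·(1 − 8/100)·1.6²/8 = 0.000403841
  stratum 4: (140/2700)²·(1 − 32/140)·1.5²/32 = 0.000145833
  stratum 5: (800/2700)²·(1 − 117/800)·1.1²/117 = 0.000775145
V̂(ȳ_st) = 0.00485646

V̂(ȳ_st) ≈ 0.00486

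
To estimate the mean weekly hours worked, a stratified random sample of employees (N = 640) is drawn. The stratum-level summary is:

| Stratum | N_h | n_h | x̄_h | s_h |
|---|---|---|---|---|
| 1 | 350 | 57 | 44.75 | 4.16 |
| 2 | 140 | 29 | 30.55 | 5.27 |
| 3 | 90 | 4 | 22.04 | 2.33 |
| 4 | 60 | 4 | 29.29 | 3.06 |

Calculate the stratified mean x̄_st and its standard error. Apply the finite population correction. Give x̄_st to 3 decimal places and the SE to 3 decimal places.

x̄_st ≈ 37.001, SE ≈ 0.396

x̄_st = Σ W_h x̄_h = (350·44.75 + 140·30.55 + 90·22.04 + 60·29.29)/640 = 37.00078
V̂(x̄_st) = Σ W_h² (1 − n_h/N_h) s_h²/n_h, with W_h = N_h/N and N = 640:
  stratum 1: (350/640)²·(1 − 57/350)·4.16²/57 = 0.0760129
  stratum 2: (140/640)²·(1 − 29/140)·5.27²/29 = 0.0363341
  stratum 3: (90/640)²·(1 − 4/90)·2.33²/4 = 0.0256468
  stratum 4: (60/640)²·(1 − 4/60)·3.06²/4 = 0.0192027
V̂(x̄_st) = 0.157197
SE(x̄_st) = √0.157197 = 0.39648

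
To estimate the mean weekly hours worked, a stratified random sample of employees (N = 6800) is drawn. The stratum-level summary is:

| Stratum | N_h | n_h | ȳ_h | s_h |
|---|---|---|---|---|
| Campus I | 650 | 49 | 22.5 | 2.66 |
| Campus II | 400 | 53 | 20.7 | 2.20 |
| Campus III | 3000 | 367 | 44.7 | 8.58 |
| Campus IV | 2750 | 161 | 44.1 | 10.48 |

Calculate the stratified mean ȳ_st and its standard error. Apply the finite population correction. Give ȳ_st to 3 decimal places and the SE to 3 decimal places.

ȳ_st = Σ W_h ȳ_h = (650·22.5 + 400·20.7 + 3000·44.7 + 2750·44.1)/6800 = 40.92353
V̂(ȳ_st) = Σ W_h² (1 − n_h/N_h) s_h²/n_h, with W_h = N_h/N and N = 6800:
  stratum Campus I: (650/6800)²·(1 − 49/650)·2.66²/49 = 0.00121994
  stratum Campus II: (400/6800)²·(1 − 53/400)·2.20²/53 = 0.00027412
  stratum Campus III: (3000/6800)²·(1 − 367/3000)·8.58²/367 = 0.034266
  stratum Campus IV: (2750/6800)²·(1 − 161/2750)·10.48²/161 = 0.105037
V̂(ȳ_st) = 0.140797
SE(ȳ_st) = √0.140797 = 0.37523

ȳ_st ≈ 40.924, SE ≈ 0.375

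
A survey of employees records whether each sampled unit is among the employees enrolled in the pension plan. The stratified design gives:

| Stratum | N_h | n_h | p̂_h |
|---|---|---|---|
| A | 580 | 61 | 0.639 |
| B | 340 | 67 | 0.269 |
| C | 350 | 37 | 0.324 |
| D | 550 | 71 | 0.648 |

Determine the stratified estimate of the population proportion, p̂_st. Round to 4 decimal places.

p̂_st ≈ 0.5120

N = 1820; stratum weights W_h = N_h/N.
p̂_st = Σ W_h p̂_h = (580·0.639 + 340·0.269 + 350·0.324 + 550·0.648)/1820 = 0.51202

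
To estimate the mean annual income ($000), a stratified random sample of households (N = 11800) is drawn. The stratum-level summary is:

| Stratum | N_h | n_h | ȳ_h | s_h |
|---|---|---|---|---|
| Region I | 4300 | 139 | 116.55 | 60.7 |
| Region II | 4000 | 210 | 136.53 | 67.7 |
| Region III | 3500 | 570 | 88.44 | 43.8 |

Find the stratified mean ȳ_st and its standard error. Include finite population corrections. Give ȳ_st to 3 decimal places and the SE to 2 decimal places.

ȳ_st = Σ W_h ȳ_h = (4300·116.55 + 4000·136.53 + 3500·88.44)/11800 = 114.98517
V̂(ȳ_st) = Σ W_h² (1 − n_h/N_h) s_h²/n_h, with W_h = N_h/N and N = 11800:
  stratum Region I: (4300/11800)²·(1 − 139/4300)·60.7²/139 = 3.40616
  stratum Region II: (4000/11800)²·(1 − 210/4000)·67.7²/210 = 2.37626
  stratum Region III: (3500/11800)²·(1 − 570/3500)·43.8²/570 = 0.247882
V̂(ȳ_st) = 6.0303
SE(ȳ_st) = √6.0303 = 2.45567

ȳ_st ≈ 114.985, SE ≈ 2.46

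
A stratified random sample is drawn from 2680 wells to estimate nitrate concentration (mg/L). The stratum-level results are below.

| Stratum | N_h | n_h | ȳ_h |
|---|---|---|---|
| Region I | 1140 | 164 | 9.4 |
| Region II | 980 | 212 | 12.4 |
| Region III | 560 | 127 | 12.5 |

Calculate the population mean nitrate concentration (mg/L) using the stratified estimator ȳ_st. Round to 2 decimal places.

N = Σ N_h = 2680. Stratum weights W_h = N_h/N.
ȳ_st = (1140·9.4 + 980·12.4 + 560·12.5) / 2680 = 11.1448

ȳ_st ≈ 11.14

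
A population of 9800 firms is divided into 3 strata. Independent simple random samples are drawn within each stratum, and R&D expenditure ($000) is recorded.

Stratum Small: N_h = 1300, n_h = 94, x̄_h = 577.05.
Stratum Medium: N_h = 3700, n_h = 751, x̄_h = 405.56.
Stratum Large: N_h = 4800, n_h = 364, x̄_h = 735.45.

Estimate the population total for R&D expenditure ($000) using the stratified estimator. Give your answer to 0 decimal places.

τ̂_st = Σ N_h x̄_h = 1300·577.05 + 3700·405.56 + 4800·735.45 = 5780897

τ̂_st ≈ 5780897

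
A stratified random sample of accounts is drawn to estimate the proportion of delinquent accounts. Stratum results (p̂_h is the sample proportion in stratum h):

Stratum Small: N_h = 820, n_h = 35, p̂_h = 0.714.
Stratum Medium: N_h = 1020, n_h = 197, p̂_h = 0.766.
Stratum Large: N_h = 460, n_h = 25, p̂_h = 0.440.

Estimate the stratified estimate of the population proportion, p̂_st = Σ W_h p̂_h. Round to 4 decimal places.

N = 2300; stratum weights W_h = N_h/N.
p̂_st = Σ W_h p̂_h = (820·0.714 + 1020·0.766 + 460·0.440)/2300 = 0.68226

p̂_st ≈ 0.6823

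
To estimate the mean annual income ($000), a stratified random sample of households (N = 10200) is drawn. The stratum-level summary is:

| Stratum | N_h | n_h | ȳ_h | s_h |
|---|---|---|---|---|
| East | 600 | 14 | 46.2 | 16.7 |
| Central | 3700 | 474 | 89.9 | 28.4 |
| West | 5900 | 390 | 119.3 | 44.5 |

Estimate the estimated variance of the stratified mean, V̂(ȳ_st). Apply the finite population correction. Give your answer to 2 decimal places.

V̂(ȳ_st) ≈ 1.85

V̂(ȳ_st) = Σ W_h² (1 − n_h/N_h) s_h²/n_h, with W_h = N_h/N and N = 10200:
  stratum East: (600/10200)²·(1 − 14/600)·16.7²/14 = 0.0673214
  stratum Central: (3700/10200)²·(1 − 474/3700)·28.4²/474 = 0.19522
  stratum West: (5900/10200)²·(1 − 390/5900)·44.5²/390 = 1.58657
V̂(ȳ_st) = 1.84911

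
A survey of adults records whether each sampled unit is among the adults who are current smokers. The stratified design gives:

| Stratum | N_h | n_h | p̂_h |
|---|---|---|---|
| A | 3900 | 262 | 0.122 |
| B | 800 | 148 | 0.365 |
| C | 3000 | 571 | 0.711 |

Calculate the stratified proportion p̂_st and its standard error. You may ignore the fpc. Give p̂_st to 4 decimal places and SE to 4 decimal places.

p̂_st ≈ 0.3767, SE ≈ 0.0133

N = 7700; stratum weights W_h = N_h/N.
p̂_st = Σ W_h p̂_h = (3900·0.122 + 800·0.365 + 3000·0.711)/7700 = 0.37673
V̂(p̂_st) = Σ W_h² p̂_h(1−p̂_h)/(n_h−1):
  stratum A: (3900/7700)²·0.122·0.878/261 = 0.000105284
  stratum B: (800/7700)²·0.365·0.635/147 = 1.70195e-05
  stratum C: (3000/7700)²·0.711·0.289/570 = 5.4721e-05
V̂(p̂_st) = 0.000177024; SE = √V̂ = 0.013305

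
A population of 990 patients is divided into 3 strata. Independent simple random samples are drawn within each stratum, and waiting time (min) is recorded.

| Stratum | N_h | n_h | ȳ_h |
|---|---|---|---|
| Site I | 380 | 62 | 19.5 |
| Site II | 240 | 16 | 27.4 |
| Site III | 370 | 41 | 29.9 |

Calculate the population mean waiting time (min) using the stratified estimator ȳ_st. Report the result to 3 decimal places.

ȳ_st ≈ 25.302

N = Σ N_h = 990. Stratum weights W_h = N_h/N.
ȳ_st = (380·19.5 + 240·27.4 + 370·29.9) / 990 = 25.30202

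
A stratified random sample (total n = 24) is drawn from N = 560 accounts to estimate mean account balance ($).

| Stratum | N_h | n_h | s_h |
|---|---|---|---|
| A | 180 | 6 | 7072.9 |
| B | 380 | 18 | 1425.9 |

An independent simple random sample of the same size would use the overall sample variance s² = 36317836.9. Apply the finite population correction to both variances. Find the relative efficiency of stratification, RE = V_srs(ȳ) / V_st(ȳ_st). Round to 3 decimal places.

RE ≈ 1.642

V̂(ȳ_st) = Σ W_h² (1 − n_h/N_h) s_h²/n_h, with W_h = N_h/N and N = 560:
  stratum A: (180/560)²·(1 − 6/180)·7072.9²/6 = 832702
  stratum B: (380/560)²·(1 − 18/380)·1425.9²/18 = 49547.5
V_st = 882249
V_srs = (1 − 24/560)·36317836.9/24 = 1.44839e+06
Relative efficiency = V_srs / V_st = 1.44839e+06/882249 = 1.6417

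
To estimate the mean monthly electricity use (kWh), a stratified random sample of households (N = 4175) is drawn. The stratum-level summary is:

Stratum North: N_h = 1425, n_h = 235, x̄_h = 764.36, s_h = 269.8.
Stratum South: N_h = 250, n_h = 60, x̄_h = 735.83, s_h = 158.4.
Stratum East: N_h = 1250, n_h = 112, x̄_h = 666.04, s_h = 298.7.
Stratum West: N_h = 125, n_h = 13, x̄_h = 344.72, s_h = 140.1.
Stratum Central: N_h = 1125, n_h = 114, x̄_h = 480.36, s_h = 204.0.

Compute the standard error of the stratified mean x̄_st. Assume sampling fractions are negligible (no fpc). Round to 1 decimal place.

SE(x̄_st) ≈ 11.7

V̂(x̄_st) = Σ W_h² s_h²/n_h, with W_h = N_h/N and N = 4175:
  stratum North: (1425/4175)²·269.8²/235 = 36.0855
  stratum South: (250/4175)²·158.4²/60 = 1.49943
  stratum East: (1250/4175)²·298.7²/112 = 71.4101
  stratum West: (125/4175)²·140.1²/13 = 1.35344
  stratum Central: (1125/4175)²·204.0²/114 = 26.5062
V̂(x̄_st) = 136.855
SE(x̄_st) = √136.855 = 11.6985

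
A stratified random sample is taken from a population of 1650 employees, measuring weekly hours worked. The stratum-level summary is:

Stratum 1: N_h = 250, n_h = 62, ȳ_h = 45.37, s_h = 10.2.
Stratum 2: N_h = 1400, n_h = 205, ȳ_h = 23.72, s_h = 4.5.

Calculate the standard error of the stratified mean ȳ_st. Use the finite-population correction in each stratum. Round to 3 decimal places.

V̂(ȳ_st) = Σ W_h² (1 − n_h/N_h) s_h²/n_h, with W_h = N_h/N and N = 1650:
  stratum 1: (250/1650)²·(1 − 62/250)·10.2²/62 = 0.0289693
  stratum 2: (1400/1650)²·(1 − 205/1400)·4.5²/205 = 0.0607015
V̂(ȳ_st) = 0.0896708
SE(ȳ_st) = √0.0896708 = 0.299451

SE(ȳ_st) ≈ 0.299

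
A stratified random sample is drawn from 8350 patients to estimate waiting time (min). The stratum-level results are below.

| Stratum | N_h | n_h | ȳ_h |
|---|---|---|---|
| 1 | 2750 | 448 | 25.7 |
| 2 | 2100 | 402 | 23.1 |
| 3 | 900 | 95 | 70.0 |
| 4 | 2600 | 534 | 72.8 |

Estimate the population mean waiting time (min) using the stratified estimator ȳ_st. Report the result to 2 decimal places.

N = Σ N_h = 8350. Stratum weights W_h = N_h/N.
ȳ_st = (2750·25.7 + 2100·23.1 + 900·70.0 + 2600·72.8) / 8350 = 44.4868

ȳ_st ≈ 44.49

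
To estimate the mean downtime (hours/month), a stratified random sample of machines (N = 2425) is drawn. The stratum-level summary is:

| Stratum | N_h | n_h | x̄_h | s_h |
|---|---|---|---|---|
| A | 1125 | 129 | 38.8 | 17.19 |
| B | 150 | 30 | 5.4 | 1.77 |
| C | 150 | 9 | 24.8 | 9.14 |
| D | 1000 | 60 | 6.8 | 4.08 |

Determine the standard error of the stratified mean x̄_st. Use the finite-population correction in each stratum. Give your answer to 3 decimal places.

SE(x̄_st) ≈ 0.717

V̂(x̄_st) = Σ W_h² (1 − n_h/N_h) s_h²/n_h, with W_h = N_h/N and N = 2425:
  stratum A: (1125/2425)²·(1 − 129/1125)·17.19²/129 = 0.436466
  stratum B: (150/2425)²·(1 − 30/150)·1.77²/30 = 0.00031965
  stratum C: (150/2425)²·(1 − 9/150)·9.14²/9 = 0.0333839
  stratum D: (1000/2425)²·(1 − 60/1000)·4.08²/60 = 0.0443479
V̂(x̄_st) = 0.514517
SE(x̄_st) = √0.514517 = 0.717299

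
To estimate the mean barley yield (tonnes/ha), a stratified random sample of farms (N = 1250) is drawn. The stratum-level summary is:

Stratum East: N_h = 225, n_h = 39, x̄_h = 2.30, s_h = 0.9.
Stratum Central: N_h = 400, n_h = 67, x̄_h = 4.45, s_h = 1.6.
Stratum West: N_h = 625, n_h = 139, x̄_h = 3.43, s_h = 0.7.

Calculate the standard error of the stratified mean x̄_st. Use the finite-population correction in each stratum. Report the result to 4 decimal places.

SE(x̄_st) ≈ 0.0671

V̂(x̄_st) = Σ W_h² (1 − n_h/N_h) s_h²/n_h, with W_h = N_h/N and N = 1250:
  stratum East: (225/1250)²·(1 − 39/225)·0.9²/39 = 0.000556283
  stratum Central: (400/1250)²·(1 − 67/400)·1.6²/67 = 0.00325724
  stratum West: (625/1250)²·(1 − 139/625)·0.7²/139 = 0.000685295
V̂(x̄_st) = 0.00449882
SE(x̄_st) = √0.00449882 = 0.0670732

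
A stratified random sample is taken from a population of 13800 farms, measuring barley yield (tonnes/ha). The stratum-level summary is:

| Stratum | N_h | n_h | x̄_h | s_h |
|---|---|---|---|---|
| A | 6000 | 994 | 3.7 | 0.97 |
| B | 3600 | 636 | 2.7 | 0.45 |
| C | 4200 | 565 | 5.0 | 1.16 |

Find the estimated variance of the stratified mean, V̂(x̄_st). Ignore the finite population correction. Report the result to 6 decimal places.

V̂(x̄_st) = Σ W_h² s_h²/n_h, with W_h = N_h/N and N = 13800:
  stratum A: (6000/13800)²·0.97²/994 = 0.000178938
  stratum B: (3600/13800)²·0.45²/636 = 2.16678e-05
  stratum C: (4200/13800)²·1.16²/565 = 0.000220601
V̂(x̄_st) = 0.000421207

V̂(x̄_st) ≈ 0.000421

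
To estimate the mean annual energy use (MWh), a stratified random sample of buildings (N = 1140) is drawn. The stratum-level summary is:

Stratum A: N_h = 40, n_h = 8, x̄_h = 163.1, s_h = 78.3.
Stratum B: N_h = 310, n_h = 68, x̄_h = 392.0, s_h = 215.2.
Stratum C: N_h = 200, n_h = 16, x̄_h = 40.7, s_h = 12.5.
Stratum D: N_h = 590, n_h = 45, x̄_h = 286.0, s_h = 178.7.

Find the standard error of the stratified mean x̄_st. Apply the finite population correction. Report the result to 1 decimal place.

SE(x̄_st) ≈ 14.7

V̂(x̄_st) = Σ W_h² (1 − n_h/N_h) s_h²/n_h, with W_h = N_h/N and N = 1140:
  stratum A: (40/1140)²·(1 − 8/40)·78.3²/8 = 0.754803
  stratum B: (310/1140)²·(1 − 68/310)·215.2²/68 = 39.3136
  stratum C: (200/1140)²·(1 − 16/200)·12.5²/16 = 0.276527
  stratum D: (590/1140)²·(1 − 45/590)·178.7²/45 = 175.58
V̂(x̄_st) = 215.925
SE(x̄_st) = √215.925 = 14.6944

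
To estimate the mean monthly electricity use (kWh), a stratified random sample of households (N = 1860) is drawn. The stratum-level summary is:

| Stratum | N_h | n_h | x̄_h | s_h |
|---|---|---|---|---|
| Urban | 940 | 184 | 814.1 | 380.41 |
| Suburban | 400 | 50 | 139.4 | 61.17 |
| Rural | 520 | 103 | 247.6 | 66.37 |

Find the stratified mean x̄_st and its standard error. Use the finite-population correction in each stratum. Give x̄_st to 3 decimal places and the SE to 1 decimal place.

x̄_st ≈ 510.627, SE ≈ 12.9

x̄_st = Σ W_h x̄_h = (940·814.1 + 400·139.4 + 520·247.6)/1860 = 510.62688
V̂(x̄_st) = Σ W_h² (1 − n_h/N_h) s_h²/n_h, with W_h = N_h/N and N = 1860:
  stratum Urban: (940/1860)²·(1 − 184/940)·380.41²/184 = 161.551
  stratum Suburban: (400/1860)²·(1 − 50/400)·61.17²/50 = 3.02837
  stratum Rural: (520/1860)²·(1 − 103/520)·66.37²/103 = 2.68053
V̂(x̄_st) = 167.26
SE(x̄_st) = √167.26 = 12.9329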